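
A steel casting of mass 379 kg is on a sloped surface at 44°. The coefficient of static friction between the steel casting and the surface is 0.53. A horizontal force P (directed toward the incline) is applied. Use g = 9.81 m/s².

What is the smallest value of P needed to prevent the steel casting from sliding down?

P_min ≈ 1070 N

The steel casting tends to slide down (tan θ > μ_s), so at the point of impending slip friction acts up-slope at its limit: f = μ_s N.
Perpendicular to the incline: N = m g cos θ + P sin θ.
Along the incline: P cos θ + μ_s N = m g sin θ, i.e. P cos θ + μ_s (m g cos θ + P sin θ) = m g sin θ.
Solving, P (cos θ + μ_s sin θ) = m g (sin θ − μ_s cos θ), so P = 3720×0.3134/1.088 = 1070 N.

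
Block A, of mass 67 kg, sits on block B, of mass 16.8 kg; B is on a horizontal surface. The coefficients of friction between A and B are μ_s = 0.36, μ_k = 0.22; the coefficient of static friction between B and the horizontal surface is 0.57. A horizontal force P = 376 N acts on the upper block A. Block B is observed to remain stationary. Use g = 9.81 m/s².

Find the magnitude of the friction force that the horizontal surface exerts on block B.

f ≈ 145 N

Normal force at the A–B interface: N₁ = m_A g = 657.3 N.
Maximum static friction on A from B: μ_s N₁ = 0.36×657.3 = 236.6 N.
Since P = 376 N > 236.6 N, A slides on B; the A–B friction is kinetic: f₁ = μ_k N₁ = 0.22×657.3 = 145 N.
B experiences an equal 145 N forward from A (third law). B is in equilibrium, so the floor supplies f₂ = 145 N of static friction (limit μ_s(m_A+m_B)g = 468.6 N, not exceeded).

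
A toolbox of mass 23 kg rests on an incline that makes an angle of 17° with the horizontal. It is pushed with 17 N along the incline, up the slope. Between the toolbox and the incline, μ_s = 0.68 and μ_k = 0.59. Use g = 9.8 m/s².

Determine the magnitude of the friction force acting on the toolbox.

Normal force: N = m g cos θ = 23 × 9.8 × cos 17° = 215.6 N.
For equilibrium along the incline the friction force must supply f = m g sin θ − P = 65.9 − 17 = 48.9 N (positive meaning up-slope).
Static friction can supply at most μ_s N = 146.6 N.
Since |48.9| ≤ 146.6 N, static friction is sufficient; f equals the required value, not μ_s N.

f ≈ 48.9 N (up the incline)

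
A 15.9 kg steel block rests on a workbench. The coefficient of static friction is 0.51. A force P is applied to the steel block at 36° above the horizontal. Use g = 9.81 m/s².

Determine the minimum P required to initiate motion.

N = m g − P sin α (the pull lifts the steel block).
At impending slip, P cos α = μ_s N = μ_s (m g − P sin α).
Solving: P (cos α + μ_s sin α) = μ_s m g → P = 0.51×156/(cos 36° + 0.51 sin 36°) = 79.5/1.109 = 71.7 N.

P ≈ 71.7 N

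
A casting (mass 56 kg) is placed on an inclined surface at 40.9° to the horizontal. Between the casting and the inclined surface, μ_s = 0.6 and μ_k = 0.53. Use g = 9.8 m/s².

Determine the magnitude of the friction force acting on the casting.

Perpendicular to the surface, N = m g cos θ = 56·9.8·cos 40.9° = 414.8 N.
Along the slope the weight component is m g sin θ = 359.3 N; friction must supply exactly this, acting up-slope.
Static friction can supply at most μ_s N = 248.9 N.
Since |359.3| > 248.9 N, static friction cannot hold it; the casting slides down the incline and kinetic friction applies: f = μ_k N = 0.53 × 414.8 = 220 N.

f ≈ 220 N (up the incline)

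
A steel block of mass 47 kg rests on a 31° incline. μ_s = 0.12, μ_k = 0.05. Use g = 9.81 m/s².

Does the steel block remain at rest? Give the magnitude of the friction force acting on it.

N = m g cos θ = 395 N.
Down-slope weight component: m g sin θ = 237 N.
μ_s N = 47.4 N.
237 > 47.4 N, so it slides; kinetic friction f = μ_k N = 0.05×395 = 19.8 N.

f ≈ 19.8 N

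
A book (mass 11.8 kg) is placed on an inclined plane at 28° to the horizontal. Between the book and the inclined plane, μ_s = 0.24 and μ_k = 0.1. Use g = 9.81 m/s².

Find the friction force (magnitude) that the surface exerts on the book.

f ≈ 10.2 N (up the incline)

Perpendicular to the surface, N = m g cos θ = 11.8·9.81·cos 28° = 102.2 N.
For equilibrium along the incline, friction must balance the weight component: f = m g sin θ = 54.35 N up the slope.
The static-friction ceiling is μ_s N = 0.24 × 102.2 = 24.53 N.
Since |54.35| > 24.53 N, static friction cannot hold it; the book slides down the incline and kinetic friction applies: f = μ_k N = 0.1 × 102.2 = 10.2 N.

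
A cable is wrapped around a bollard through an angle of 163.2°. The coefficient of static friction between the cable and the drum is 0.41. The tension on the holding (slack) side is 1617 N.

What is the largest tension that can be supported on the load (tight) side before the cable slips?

T_max ≈ 5200 N

At impending slip the capstan equation gives T₂/T₁ = e^{μβ} with β in radians.
β = 163.2° × π/180 = 2.848 rad.
e^{μβ} = e^{0.41×2.848} = 3.215.
T₂ = T₁ · e^{μβ} = 1617 × 3.215 = 5200 N.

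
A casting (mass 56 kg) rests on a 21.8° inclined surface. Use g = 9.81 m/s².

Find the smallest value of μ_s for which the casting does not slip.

μ_s,min ≈ 0.4

At the slip threshold m g sin θ = μ_s m g cos θ, so μ_s,min = tan θ.
μ_s,min = tan 21.8° = 0.4.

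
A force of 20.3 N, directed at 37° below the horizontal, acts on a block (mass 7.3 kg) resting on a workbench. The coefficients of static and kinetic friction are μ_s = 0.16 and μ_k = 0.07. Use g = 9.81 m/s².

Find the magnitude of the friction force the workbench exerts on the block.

The vertical component of P adds to the normal force: N = m g + P sin α = 71.61 + 12.22 = 83.83 N.
Horizontally, friction must balance P cos α = 16.21 N.
The static-friction limit is μ_s N = 13.41 N.
16.21 > 13.41 N → the block slides; f = μ_k N = 0.07×83.83 = 5.87 N.

f ≈ 5.87 N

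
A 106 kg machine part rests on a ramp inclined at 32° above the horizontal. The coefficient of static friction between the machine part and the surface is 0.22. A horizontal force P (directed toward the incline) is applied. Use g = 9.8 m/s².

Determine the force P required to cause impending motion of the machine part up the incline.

At impending motion up the slope, friction acts down-slope at its limit: f = μ_s N.
Perpendicular to the incline: N = m g cos θ + P sin θ.
Along the incline: P cos θ = m g sin θ + μ_s N = m g sin θ + μ_s (m g cos θ + P sin θ).
Solving, P (cos θ − μ_s sin θ) = m g (sin θ + μ_s cos θ), so P = 106×9.8×(sin 32° + 0.22 cos 32°)/(cos 32° − 0.22 sin 32°) = 1040×0.7165/0.7315 = 1020 N.

P ≈ 1020 N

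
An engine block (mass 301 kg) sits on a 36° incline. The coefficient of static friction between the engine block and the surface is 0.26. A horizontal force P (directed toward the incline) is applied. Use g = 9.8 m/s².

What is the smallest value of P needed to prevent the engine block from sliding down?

P_min ≈ 1160 N

The engine block tends to slide down (tan θ > μ_s), so at the point of impending slip friction acts up-slope at its limit: f = μ_s N.
Perpendicular to the incline: N = m g cos θ + P sin θ.
Along the incline: P cos θ + μ_s N = m g sin θ, i.e. P cos θ + μ_s (m g cos θ + P sin θ) = m g sin θ.
Solving, P (cos θ + μ_s sin θ) = m g (sin θ − μ_s cos θ), so P = 2950×0.3774/0.9618 = 1160 N.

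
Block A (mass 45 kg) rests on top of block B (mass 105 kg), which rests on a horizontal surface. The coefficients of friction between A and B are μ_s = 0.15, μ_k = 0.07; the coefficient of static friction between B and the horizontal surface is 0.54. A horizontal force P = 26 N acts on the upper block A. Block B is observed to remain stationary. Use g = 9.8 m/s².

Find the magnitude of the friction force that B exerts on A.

f ≈ 26 N

The normal force B exerts on A is simply A's weight, N₁ = 441 N.
Maximum static friction on A from B: μ_s N₁ = 0.15×441 = 66.15 N.
Since P = 26 N ≤ 66.15 N, A does not slip on B; friction on A equals P = 26 N.
By Newton's third law B feels 26 N forward from A. With B stationary, the floor's static friction on B balances it: f₂ = 26 N (well within μ_s(m_A+m_B)g = 793.8 N).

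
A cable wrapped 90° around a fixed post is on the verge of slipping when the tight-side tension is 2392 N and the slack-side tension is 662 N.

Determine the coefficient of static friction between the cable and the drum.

T₂/T₁ = e^{μβ} → μ = ln(T₂/T₁)/β.
β = 90° = 1.571 rad.
μ = ln(2392/662)/1.571 = ln(3.613)/1.571 = 0.818.

μ ≈ 0.818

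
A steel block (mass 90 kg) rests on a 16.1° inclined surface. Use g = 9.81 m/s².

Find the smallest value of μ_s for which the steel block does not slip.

μ_s,min ≈ 0.289

At the slip threshold m g sin θ = μ_s m g cos θ, so μ_s,min = tan θ.
μ_s,min = tan 16.1° = 0.289.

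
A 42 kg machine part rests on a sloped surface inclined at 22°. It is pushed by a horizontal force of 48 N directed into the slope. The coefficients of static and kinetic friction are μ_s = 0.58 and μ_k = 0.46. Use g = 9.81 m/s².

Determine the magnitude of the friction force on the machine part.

f ≈ 110 N (up the incline)

Resolve perpendicular to the incline: N = m g cos θ + P sin θ = 42×9.81×cos 22° + 48×sin 22° = 400 N.
Along the incline, the net driving force (taking up-slope positive) is P cos θ − m g sin θ = 44.5 − 154.3 = -109.8 N, so equilibrium requires friction f = 109.8 N (up-slope).
Maximum static friction: μ_s N = 0.58 × 400 = 232 N.
Since 109.8 N is within the 232 N limit, the machine part stays put and friction is exactly 110 N.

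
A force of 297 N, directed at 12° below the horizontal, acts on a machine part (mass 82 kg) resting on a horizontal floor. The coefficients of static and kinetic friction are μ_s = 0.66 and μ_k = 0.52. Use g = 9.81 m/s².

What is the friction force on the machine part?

The vertical component of P adds to the normal force: N = m g + P sin α = 804.4 + 61.75 = 866.2 N.
The horizontal driving force is P cos α = 290.5 N, so equilibrium needs friction f = 290.5 N.
μ_s N = 0.66 × 866.2 = 571.7 N.
Since 290.5 N does not exceed the limit, the machine part stays at rest and f = 291 N.

f ≈ 291 N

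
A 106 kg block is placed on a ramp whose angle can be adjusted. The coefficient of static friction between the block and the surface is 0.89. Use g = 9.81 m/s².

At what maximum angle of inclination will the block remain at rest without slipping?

At the slip threshold, m g sin θ = μ_s · m g cos θ, so tan θ = μ_s.
θ_max = arctan(0.89) = 41.7°.

θ_max ≈ 41.7°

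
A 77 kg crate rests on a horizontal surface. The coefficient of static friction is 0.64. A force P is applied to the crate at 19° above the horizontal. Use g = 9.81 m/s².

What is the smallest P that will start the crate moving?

N = m g − P sin α (the pull lifts the crate).
At impending slip, P cos α = μ_s N = μ_s (m g − P sin α).
Solving: P (cos α + μ_s sin α) = μ_s m g → P = 0.64×755/(cos 19° + 0.64 sin 19°) = 483/1.154 = 419 N.

P ≈ 419 N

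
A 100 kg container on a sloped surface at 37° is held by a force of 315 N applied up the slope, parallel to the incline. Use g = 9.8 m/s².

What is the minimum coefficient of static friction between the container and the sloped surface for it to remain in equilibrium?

N = m g cos θ = 782.7 N.
Friction must make up the shortfall along the incline: f = m g sin θ − P = 589.8 − 315 = 274.8 N.
At the threshold f = μ_s N, so μ_s,min = 274.8/782.7 = 0.351.

μ_s,min ≈ 0.351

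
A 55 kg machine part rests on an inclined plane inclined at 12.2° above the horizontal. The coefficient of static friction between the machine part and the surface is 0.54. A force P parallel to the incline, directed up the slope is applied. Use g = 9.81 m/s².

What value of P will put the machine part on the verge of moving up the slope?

At impending motion up the slope, friction acts down-slope at its limit: f = μ_s N.
P is parallel to the surface, so N = m g cos θ = 527 N.
Along the incline: P = m g sin θ + μ_s N = 114 + 0.54×527 = 399 N.

P ≈ 399 N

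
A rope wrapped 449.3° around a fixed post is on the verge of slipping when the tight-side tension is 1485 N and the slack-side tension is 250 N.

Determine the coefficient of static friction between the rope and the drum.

μ ≈ 0.227

T₂/T₁ = e^{μβ} → μ = ln(T₂/T₁)/β.
β = 449.3° = 7.842 rad.
μ = ln(1485/250)/7.842 = ln(5.94)/7.842 = 0.227.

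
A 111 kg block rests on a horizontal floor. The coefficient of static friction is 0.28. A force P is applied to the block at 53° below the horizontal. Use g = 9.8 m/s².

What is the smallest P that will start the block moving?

P ≈ 805 N

N = m g + P sin α (the push presses the block into the horizontal floor).
At impending slip, P cos α = μ_s N = μ_s (m g + P sin α).
Solving: P (cos α − μ_s sin α) = μ_s m g → P = 0.28×1090/(cos 53° − 0.28 sin 53°) = 305/0.3782 = 805 N.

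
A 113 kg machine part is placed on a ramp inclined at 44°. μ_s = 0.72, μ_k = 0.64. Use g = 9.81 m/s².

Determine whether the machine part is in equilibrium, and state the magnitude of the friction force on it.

f ≈ 510 N

N = m g cos θ = 797 N.
Down-slope weight component: m g sin θ = 770 N.
μ_s N = 574 N.
770 > 574 N, so it slides; kinetic friction f = μ_k N = 0.64×797 = 510 N.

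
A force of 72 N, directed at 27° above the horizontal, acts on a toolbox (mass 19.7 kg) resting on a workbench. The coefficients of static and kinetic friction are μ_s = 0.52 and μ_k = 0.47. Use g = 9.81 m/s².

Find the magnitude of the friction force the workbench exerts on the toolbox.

N = m g − P sin α = 193.3 − 72×sin 27° = 160.6 N.
Horizontally, friction must balance P cos α = 64.15 N.
The static-friction limit is μ_s N = 83.5 N.
Since 64.15 N does not exceed the limit, the toolbox stays at rest and f = 64.2 N.

f ≈ 64.2 N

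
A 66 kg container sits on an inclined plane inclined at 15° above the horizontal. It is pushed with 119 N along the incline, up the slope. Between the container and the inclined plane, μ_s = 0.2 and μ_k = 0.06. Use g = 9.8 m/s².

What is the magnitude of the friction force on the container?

The normal reaction is N = m g cos θ = 624.8 N.
The friction needed for equilibrium is m g sin θ − P = 167.4 − 119 = 48.4 N, measured positive up-slope.
Static friction can supply at most μ_s N = 125 N.
Since |48.4| ≤ 125 N, the container remains in static equilibrium and friction takes exactly the required value.

f ≈ 48.4 N (up the incline)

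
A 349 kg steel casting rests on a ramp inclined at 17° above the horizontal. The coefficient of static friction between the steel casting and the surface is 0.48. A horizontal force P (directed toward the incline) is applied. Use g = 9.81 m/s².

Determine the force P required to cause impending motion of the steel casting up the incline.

At impending motion up the slope, friction acts down-slope at its limit: f = μ_s N.
Perpendicular to the incline: N = m g cos θ + P sin θ.
Along the incline: P cos θ = m g sin θ + μ_s N = m g sin θ + μ_s (m g cos θ + P sin θ).
Solving, P (cos θ − μ_s sin θ) = m g (sin θ + μ_s cos θ), so P = 349×9.81×(sin 17° + 0.48 cos 17°)/(cos 17° − 0.48 sin 17°) = 3420×0.7514/0.816 = 3150 N.

P ≈ 3150 N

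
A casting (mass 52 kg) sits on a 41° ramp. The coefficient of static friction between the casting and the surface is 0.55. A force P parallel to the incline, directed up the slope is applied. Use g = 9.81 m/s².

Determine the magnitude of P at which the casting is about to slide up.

At impending motion up the slope, friction acts down-slope at its limit: f = μ_s N.
P is parallel to the surface, so N = m g cos θ = 385 N.
Along the incline: P = m g sin θ + μ_s N = 335 + 0.55×385 = 546 N.

P ≈ 546 N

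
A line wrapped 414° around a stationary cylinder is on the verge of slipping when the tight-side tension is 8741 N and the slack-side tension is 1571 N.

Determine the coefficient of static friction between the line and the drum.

T₂/T₁ = e^{μβ} → μ = ln(T₂/T₁)/β.
β = 414° = 7.226 rad.
μ = ln(8741/1571)/7.226 = ln(5.564)/7.226 = 0.238.

μ ≈ 0.238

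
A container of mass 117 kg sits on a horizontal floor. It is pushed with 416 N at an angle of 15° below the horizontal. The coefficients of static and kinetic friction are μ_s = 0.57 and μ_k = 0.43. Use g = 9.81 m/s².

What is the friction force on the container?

f ≈ 402 N

N = m g + P sin α = 1148 + 416×sin 15° = 1255 N.
Horizontally, friction must balance P cos α = 401.8 N.
μ_s N = 0.57 × 1255 = 715.6 N.
Since 401.8 N does not exceed the limit, the container stays at rest and f = 402 N.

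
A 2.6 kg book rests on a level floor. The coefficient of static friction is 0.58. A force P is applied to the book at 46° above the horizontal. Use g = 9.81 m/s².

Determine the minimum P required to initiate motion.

P ≈ 13.3 N

N = m g − P sin α (the pull lifts the book).
At impending slip, P cos α = μ_s N = μ_s (m g − P sin α).
Solving: P (cos α + μ_s sin α) = μ_s m g → P = 0.58×25.5/(cos 46° + 0.58 sin 46°) = 14.8/1.112 = 13.3 N.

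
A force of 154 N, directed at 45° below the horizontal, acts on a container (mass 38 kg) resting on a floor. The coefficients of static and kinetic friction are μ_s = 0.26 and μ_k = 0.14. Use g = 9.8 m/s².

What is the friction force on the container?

N = m g + P sin α = 372.4 + 154×sin 45° = 481.3 N.
The horizontal driving force is P cos α = 108.9 N, so equilibrium needs friction f = 108.9 N.
The static-friction limit is μ_s N = 125.1 N.
108.9 ≤ 125.1 N → static; friction equals the required 109 N.

f ≈ 109 N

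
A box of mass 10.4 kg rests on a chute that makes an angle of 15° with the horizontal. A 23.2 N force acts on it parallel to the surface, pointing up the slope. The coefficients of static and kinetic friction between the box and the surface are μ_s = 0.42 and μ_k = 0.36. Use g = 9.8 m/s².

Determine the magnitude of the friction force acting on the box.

f ≈ 3.18 N (up the incline)

Normal force: N = m g cos θ = 10.4 × 9.8 × cos 15° = 98.45 N.
For equilibrium along the incline the friction force must supply f = m g sin θ − P = 26.38 − 23.2 = 3.179 N (positive meaning up-slope).
The static-friction ceiling is μ_s N = 0.42 × 98.45 = 41.35 N.
Since |3.179| ≤ 41.35 N, static friction is sufficient; f equals the required value, not μ_s N.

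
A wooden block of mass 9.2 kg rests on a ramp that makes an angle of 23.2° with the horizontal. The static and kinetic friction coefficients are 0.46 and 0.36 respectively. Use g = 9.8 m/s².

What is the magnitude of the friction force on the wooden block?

f ≈ 35.5 N (up the incline)

Perpendicular to the surface, N = m g cos θ = 9.2·9.8·cos 23.2° = 82.87 N.
For equilibrium along the incline, friction must balance the weight component: f = m g sin θ = 35.52 N up the slope.
Static friction can supply at most μ_s N = 38.12 N.
Since |35.52| ≤ 38.12 N, no slip — friction simply equals what equilibrium demands.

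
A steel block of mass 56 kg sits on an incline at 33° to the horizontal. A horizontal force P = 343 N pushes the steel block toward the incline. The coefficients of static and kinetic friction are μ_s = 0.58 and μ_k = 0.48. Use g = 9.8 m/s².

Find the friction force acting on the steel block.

f ≈ 11.2 N (up the incline)

The horizontal push has a component P sin θ into the surface, so N = m g cos θ + P sin θ = 460.3 + 186.8 = 647.1 N.
Parallel to the incline: P cos θ − m g sin θ = 287.7 − 298.9 = -11.23 N; the friction needed to balance this is 11.23 N acting up the slope.
Maximum static friction: μ_s N = 0.58 × 647.1 = 375.3 N.
Since 11.23 N is within the 375.3 N limit, the steel block stays put and friction is exactly 11.2 N.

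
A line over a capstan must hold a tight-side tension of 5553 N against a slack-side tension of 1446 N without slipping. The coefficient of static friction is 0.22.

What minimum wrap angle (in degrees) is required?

β_min ≈ 350°

T₂/T₁ = e^{μβ} → β = ln(T₂/T₁)/μ.
β = ln(5553/1446)/0.22 = 1.346/0.22 = 6.116 rad.
In degrees: β = 6.116 × 180/π = 350°.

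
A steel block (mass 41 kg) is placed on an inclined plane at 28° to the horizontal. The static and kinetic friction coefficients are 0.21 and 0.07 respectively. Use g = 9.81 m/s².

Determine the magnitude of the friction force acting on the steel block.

Normal force: N = m g cos θ = 41 × 9.81 × cos 28° = 355.1 N.
Along the slope the weight component is m g sin θ = 188.8 N; friction must supply exactly this, acting up-slope.
The static-friction ceiling is μ_s N = 0.21 × 355.1 = 74.58 N.
|188.8| exceeds 74.58 N, so the steel block slips down-slope; friction is kinetic, f = μ_k N = 0.07×355.1 = 24.9 N.

f ≈ 24.9 N (up the incline)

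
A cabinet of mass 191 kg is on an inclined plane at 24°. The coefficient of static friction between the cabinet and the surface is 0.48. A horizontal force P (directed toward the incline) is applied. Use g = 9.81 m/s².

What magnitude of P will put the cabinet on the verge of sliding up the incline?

At impending motion up the slope, friction acts down-slope at its limit: f = μ_s N.
Perpendicular to the incline: N = m g cos θ + P sin θ.
Along the incline: P cos θ = m g sin θ + μ_s N = m g sin θ + μ_s (m g cos θ + P sin θ).
Solving, P (cos θ − μ_s sin θ) = m g (sin θ + μ_s cos θ), so P = 191×9.81×(sin 24° + 0.48 cos 24°)/(cos 24° − 0.48 sin 24°) = 1870×0.8452/0.7183 = 2200 N.

P ≈ 2200 N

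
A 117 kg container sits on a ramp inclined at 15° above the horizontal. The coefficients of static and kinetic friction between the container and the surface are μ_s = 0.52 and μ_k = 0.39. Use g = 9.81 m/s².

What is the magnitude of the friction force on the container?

f ≈ 297 N (up the incline)

Normal force: N = m g cos θ = 117 × 9.81 × cos 15° = 1109 N.
Along the slope the weight component is m g sin θ = 297.1 N; friction must supply exactly this, acting up-slope.
Static friction can supply at most μ_s N = 576.5 N.
Since |297.1| ≤ 576.5 N, no slip — friction simply equals what equilibrium demands.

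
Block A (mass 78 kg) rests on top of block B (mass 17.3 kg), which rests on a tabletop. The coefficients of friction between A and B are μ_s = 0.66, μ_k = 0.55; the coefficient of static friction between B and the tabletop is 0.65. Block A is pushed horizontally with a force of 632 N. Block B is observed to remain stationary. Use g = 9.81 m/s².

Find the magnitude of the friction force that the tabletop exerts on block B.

f ≈ 421 N

The normal force B exerts on A is simply A's weight, N₁ = 765.2 N.
So the A–B interface can sustain at most μ_s N₁ = 505 N of static friction.
P = 632 N exceeds that limit, so A slips over B and the interface friction becomes kinetic: f₁ = μ_k N₁ = 0.55×765.2 = 421 N.
By Newton's third law B feels 421 N forward from A. With B stationary, the floor's static friction on B balances it: f₂ = 421 N (well within μ_s(m_A+m_B)g = 607.7 N).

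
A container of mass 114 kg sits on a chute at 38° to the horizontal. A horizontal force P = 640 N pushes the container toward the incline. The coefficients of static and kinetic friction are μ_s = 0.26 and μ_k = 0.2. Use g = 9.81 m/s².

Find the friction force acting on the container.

f ≈ 184 N (up the incline)

The horizontal push has a component P sin θ into the surface, so N = m g cos θ + P sin θ = 881.3 + 394 = 1275 N.
Parallel to the incline: P cos θ − m g sin θ = 504.3 − 688.5 = -184.2 N; the friction needed to balance this is 184.2 N acting up the slope.
Maximum static friction: μ_s N = 0.26 × 1275 = 331.6 N.
|f_req| = 184.2 ≤ 331.6 N → the container is in equilibrium; friction equals the required value.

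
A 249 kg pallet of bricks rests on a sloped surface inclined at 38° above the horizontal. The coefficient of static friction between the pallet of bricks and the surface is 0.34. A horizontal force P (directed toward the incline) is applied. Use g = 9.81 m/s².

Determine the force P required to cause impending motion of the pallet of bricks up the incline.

At impending motion up the slope, friction acts down-slope at its limit: f = μ_s N.
Perpendicular to the incline: N = m g cos θ + P sin θ.
Along the incline: P cos θ = m g sin θ + μ_s N = m g sin θ + μ_s (m g cos θ + P sin θ).
Solving, P (cos θ − μ_s sin θ) = m g (sin θ + μ_s cos θ), so P = 249×9.81×(sin 38° + 0.34 cos 38°)/(cos 38° − 0.34 sin 38°) = 2440×0.8836/0.5787 = 3730 N.

P ≈ 3730 N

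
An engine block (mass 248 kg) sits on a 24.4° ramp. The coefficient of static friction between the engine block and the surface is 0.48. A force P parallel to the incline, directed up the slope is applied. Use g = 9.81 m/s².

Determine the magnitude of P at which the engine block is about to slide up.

P ≈ 2070 N

At impending motion up the slope, friction acts down-slope at its limit: f = μ_s N.
P is parallel to the surface, so N = m g cos θ = 2220 N.
Along the incline: P = m g sin θ + μ_s N = 1010 + 0.48×2220 = 2070 N.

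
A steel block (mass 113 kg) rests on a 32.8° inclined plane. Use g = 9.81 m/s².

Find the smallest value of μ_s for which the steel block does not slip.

μ_s,min ≈ 0.644

At the slip threshold m g sin θ = μ_s m g cos θ, so μ_s,min = tan θ.
μ_s,min = tan 32.8° = 0.644.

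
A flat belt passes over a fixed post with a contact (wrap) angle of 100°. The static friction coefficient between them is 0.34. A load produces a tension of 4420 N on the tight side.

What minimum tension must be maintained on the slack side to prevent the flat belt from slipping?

T_min ≈ 2440 N

Capstan equation at impending slip: T_tight/T_slack = e^{μβ}.
β = 100° = 1.745 rad; e^{μβ} = e^{0.34×1.745} = 1.81.
T_slack = T_tight / e^{μβ} = 4420 / 1.81 = 2440 N.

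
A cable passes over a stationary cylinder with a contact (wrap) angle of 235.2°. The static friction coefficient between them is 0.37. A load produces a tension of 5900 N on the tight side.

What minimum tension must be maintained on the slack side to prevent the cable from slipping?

T_min ≈ 1290 N

Capstan equation at impending slip: T_tight/T_slack = e^{μβ}.
β = 235.2° = 4.105 rad; e^{μβ} = e^{0.37×4.105} = 4.567.
T_slack = T_tight / e^{μβ} = 5900 / 4.567 = 1290 N.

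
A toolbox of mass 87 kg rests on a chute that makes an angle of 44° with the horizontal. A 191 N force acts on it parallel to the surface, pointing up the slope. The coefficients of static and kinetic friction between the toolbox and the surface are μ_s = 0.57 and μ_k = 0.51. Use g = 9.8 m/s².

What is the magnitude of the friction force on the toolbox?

The normal reaction is N = m g cos θ = 613.3 N.
For equilibrium along the incline the friction force must supply f = m g sin θ − P = 592.3 − 191 = 401.3 N (positive meaning up-slope).
The static-friction ceiling is μ_s N = 0.57 × 613.3 = 349.6 N.
|401.3| exceeds 349.6 N, so the toolbox slips down-slope; friction is kinetic, f = μ_k N = 0.51×613.3 = 313 N.

f ≈ 313 N (up the incline)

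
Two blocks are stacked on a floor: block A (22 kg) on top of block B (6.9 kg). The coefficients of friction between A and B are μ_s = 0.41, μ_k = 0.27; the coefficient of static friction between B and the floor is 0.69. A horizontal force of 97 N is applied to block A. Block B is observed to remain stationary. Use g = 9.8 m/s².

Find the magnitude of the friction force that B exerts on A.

Normal force at the A–B interface: N₁ = m_A g = 215.6 N.
So the A–B interface can sustain at most μ_s N₁ = 88.4 N of static friction.
Since P = 97 N > 88.4 N, A slides on B; the A–B friction is kinetic: f₁ = μ_k N₁ = 0.27×215.6 = 58.2 N.
B experiences an equal 58.2 N forward from A (third law). B is in equilibrium, so the floor supplies f₂ = 58.2 N of static friction (limit μ_s(m_A+m_B)g = 195.4 N, not exceeded).

f ≈ 58.2 N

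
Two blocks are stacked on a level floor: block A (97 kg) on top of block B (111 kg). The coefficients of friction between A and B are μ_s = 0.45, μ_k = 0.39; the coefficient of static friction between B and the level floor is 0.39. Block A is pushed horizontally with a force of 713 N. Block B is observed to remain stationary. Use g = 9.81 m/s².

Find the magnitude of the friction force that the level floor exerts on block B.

f ≈ 371 N

The normal force B exerts on A is simply A's weight, N₁ = 951.6 N.
Maximum static friction on A from B: μ_s N₁ = 0.45×951.6 = 428.2 N.
P = 713 N exceeds that limit, so A slips over B and the interface friction becomes kinetic: f₁ = μ_k N₁ = 0.39×951.6 = 371 N.
B experiences an equal 371 N forward from A (third law). B is in equilibrium, so the floor supplies f₂ = 371 N of static friction (limit μ_s(m_A+m_B)g = 795.8 N, not exceeded).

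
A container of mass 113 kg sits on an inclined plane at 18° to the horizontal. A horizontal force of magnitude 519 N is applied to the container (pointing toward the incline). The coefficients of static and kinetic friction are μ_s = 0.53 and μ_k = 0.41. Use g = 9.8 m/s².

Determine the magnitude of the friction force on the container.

f ≈ 151 N (down the incline)

Resolve perpendicular to the incline: N = m g cos θ + P sin θ = 113×9.8×cos 18° + 519×sin 18° = 1214 N.
Along the incline, the net driving force (taking up-slope positive) is P cos θ − m g sin θ = 493.6 − 342.2 = 151.4 N, so equilibrium requires friction f = -151.4 N (down-slope).
Maximum static friction: μ_s N = 0.53 × 1214 = 643.2 N.
|f_req| = 151.4 ≤ 643.2 N → the container is in equilibrium; friction equals the required value.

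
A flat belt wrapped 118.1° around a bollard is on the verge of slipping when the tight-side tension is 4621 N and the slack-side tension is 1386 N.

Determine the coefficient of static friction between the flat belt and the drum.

μ ≈ 0.584

T₂/T₁ = e^{μβ} → μ = ln(T₂/T₁)/β.
β = 118.1° = 2.061 rad.
μ = ln(4621/1386)/2.061 = ln(3.334)/2.061 = 0.584.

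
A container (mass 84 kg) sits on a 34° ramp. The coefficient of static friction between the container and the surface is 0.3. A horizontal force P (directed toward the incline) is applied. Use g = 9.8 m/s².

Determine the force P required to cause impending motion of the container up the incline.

At impending motion up the slope, friction acts down-slope at its limit: f = μ_s N.
Perpendicular to the incline: N = m g cos θ + P sin θ.
Along the incline: P cos θ = m g sin θ + μ_s N = m g sin θ + μ_s (m g cos θ + P sin θ).
Solving, P (cos θ − μ_s sin θ) = m g (sin θ + μ_s cos θ), so P = 84×9.8×(sin 34° + 0.3 cos 34°)/(cos 34° − 0.3 sin 34°) = 823×0.8079/0.6613 = 1010 N.

P ≈ 1010 N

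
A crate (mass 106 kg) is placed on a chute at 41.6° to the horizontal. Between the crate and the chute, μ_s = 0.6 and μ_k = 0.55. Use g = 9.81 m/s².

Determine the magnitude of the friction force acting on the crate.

The normal reaction is N = m g cos θ = 777.6 N.
For equilibrium along the incline, friction must balance the weight component: f = m g sin θ = 690.4 N up the slope.
Static friction can supply at most μ_s N = 466.6 N.
|690.4| exceeds 466.6 N, so the crate slips down-slope; friction is kinetic, f = μ_k N = 0.55×777.6 = 428 N.

f ≈ 428 N (up the incline)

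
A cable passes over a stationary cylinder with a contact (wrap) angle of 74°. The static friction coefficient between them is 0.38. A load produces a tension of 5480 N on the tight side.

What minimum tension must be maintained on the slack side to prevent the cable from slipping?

Capstan equation at impending slip: T_tight/T_slack = e^{μβ}.
β = 74° = 1.292 rad; e^{μβ} = e^{0.38×1.292} = 1.634.
T_slack = T_tight / e^{μβ} = 5480 / 1.634 = 3350 N.

T_min ≈ 3350 N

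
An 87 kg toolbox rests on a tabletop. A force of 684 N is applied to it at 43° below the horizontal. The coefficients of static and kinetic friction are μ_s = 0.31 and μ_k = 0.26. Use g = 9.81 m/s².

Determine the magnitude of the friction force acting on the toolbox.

Vertical equilibrium gives N = m g + P sin α = 1320 N.
The horizontal driving force is P cos α = 500.2 N, so equilibrium needs friction f = 500.2 N.
The static-friction limit is μ_s N = 409.2 N.
500.2 > 409.2 N → the toolbox slides; f = μ_k N = 0.26×1320 = 343 N.

f ≈ 343 N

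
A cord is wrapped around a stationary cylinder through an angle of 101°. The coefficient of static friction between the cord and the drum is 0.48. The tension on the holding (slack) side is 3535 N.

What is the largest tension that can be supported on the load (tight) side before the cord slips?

T_max ≈ 8240 N

At impending slip the capstan equation gives T₂/T₁ = e^{μβ} with β in radians.
β = 101° × π/180 = 1.763 rad.
e^{μβ} = e^{0.48×1.763} = 2.331.
T₂ = T₁ · e^{μβ} = 3535 × 2.331 = 8240 N.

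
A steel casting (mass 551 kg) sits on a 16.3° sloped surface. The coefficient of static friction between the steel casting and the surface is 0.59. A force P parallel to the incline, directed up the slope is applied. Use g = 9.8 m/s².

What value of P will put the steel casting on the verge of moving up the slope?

At impending motion up the slope, friction acts down-slope at its limit: f = μ_s N.
P is parallel to the surface, so N = m g cos θ = 5180 N.
Along the incline: P = m g sin θ + μ_s N = 1520 + 0.59×5180 = 4570 N.

P ≈ 4570 N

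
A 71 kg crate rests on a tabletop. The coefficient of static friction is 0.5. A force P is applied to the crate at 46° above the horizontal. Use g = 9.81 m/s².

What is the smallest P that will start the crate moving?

P ≈ 330 N

N = m g − P sin α (the pull lifts the crate).
At impending slip, P cos α = μ_s N = μ_s (m g − P sin α).
Solving: P (cos α + μ_s sin α) = μ_s m g → P = 0.5×697/(cos 46° + 0.5 sin 46°) = 348/1.054 = 330 N.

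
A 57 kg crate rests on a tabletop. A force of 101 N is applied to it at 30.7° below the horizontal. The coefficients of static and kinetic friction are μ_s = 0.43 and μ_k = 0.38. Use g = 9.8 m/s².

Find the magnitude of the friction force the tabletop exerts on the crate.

The vertical component of P adds to the normal force: N = m g + P sin α = 558.6 + 51.56 = 610.2 N.
For equilibrium, f = P cos α = 101×cos 30.7° = 86.85 N.
The static-friction limit is μ_s N = 262.4 N.
86.85 ≤ 262.4 N → static; friction equals the required 86.8 N.

f ≈ 86.8 N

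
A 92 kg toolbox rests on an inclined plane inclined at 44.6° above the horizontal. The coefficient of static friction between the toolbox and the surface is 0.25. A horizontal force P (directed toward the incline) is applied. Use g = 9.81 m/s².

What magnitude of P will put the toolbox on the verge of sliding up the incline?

At impending motion up the slope, friction acts down-slope at its limit: f = μ_s N.
Perpendicular to the incline: N = m g cos θ + P sin θ.
Along the incline: P cos θ = m g sin θ + μ_s N = m g sin θ + μ_s (m g cos θ + P sin θ).
Solving, P (cos θ − μ_s sin θ) = m g (sin θ + μ_s cos θ), so P = 92×9.81×(sin 44.6° + 0.25 cos 44.6°)/(cos 44.6° − 0.25 sin 44.6°) = 903×0.8802/0.5365 = 1480 N.

P ≈ 1480 N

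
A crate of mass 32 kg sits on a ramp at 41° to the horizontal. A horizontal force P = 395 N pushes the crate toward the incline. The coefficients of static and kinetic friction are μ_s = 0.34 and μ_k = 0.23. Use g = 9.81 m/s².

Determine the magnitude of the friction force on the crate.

The horizontal push has a component P sin θ into the surface, so N = m g cos θ + P sin θ = 236.9 + 259.1 = 496.1 N.
Along the incline, the net driving force (taking up-slope positive) is P cos θ − m g sin θ = 298.1 − 206 = 92.16 N, so equilibrium requires friction f = -92.16 N (down-slope).
The limit of static friction is μ_s N = 168.7 N.
|f_req| = 92.16 ≤ 168.7 N → the crate is in equilibrium; friction equals the required value.

f ≈ 92.2 N (down the incline)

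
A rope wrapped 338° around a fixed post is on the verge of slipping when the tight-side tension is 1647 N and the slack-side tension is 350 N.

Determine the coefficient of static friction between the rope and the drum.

μ ≈ 0.263

T₂/T₁ = e^{μβ} → μ = ln(T₂/T₁)/β.
β = 338° = 5.899 rad.
μ = ln(1647/350)/5.899 = ln(4.706)/5.899 = 0.263.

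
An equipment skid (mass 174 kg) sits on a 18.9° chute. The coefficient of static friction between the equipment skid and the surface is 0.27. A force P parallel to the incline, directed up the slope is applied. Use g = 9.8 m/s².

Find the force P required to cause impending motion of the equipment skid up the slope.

P ≈ 988 N

At impending motion up the slope, friction acts down-slope at its limit: f = μ_s N.
P is parallel to the surface, so N = m g cos θ = 1610 N.
Along the incline: P = m g sin θ + μ_s N = 552 + 0.27×1610 = 988 N.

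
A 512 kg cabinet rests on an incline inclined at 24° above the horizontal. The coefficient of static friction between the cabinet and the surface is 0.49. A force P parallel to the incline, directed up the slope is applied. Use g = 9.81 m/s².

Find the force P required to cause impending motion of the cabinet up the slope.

P ≈ 4290 N

At impending motion up the slope, friction acts down-slope at its limit: f = μ_s N.
P is parallel to the surface, so N = m g cos θ = 4590 N.
Along the incline: P = m g sin θ + μ_s N = 2040 + 0.49×4590 = 4290 N.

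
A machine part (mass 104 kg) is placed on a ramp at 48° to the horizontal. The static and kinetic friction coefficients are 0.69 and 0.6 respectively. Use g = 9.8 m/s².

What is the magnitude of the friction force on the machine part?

Normal force: N = m g cos θ = 104 × 9.8 × cos 48° = 682 N.
For equilibrium along the incline, friction must balance the weight component: f = m g sin θ = 757.4 N up the slope.
Static friction can supply at most μ_s N = 470.6 N.
Since |757.4| > 470.6 N, static friction cannot hold it; the machine part slides down the incline and kinetic friction applies: f = μ_k N = 0.6 × 682 = 409 N.

f ≈ 409 N (up the incline)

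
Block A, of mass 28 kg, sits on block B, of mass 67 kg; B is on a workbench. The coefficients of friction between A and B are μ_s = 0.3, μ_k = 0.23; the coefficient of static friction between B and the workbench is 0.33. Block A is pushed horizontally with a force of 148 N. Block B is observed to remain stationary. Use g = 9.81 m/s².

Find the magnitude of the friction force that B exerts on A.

f ≈ 63.2 N

Between the blocks, N₁ = m_A g = 274.7 N.
Maximum static friction on A from B: μ_s N₁ = 0.3×274.7 = 82.4 N.
P = 148 N exceeds that limit, so A slips over B and the interface friction becomes kinetic: f₁ = μ_k N₁ = 0.23×274.7 = 63.2 N.
B experiences an equal 63.2 N forward from A (third law). B is in equilibrium, so the floor supplies f₂ = 63.2 N of static friction (limit μ_s(m_A+m_B)g = 307.5 N, not exceeded).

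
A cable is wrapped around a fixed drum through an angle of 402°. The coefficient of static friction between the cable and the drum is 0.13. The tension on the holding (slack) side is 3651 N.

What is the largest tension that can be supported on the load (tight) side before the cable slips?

At impending slip the capstan equation gives T₂/T₁ = e^{μβ} with β in radians.
β = 402° × π/180 = 7.016 rad.
e^{μβ} = e^{0.13×7.016} = 2.49.
T₂ = T₁ · e^{μβ} = 3651 × 2.49 = 9090 N.

T_max ≈ 9090 N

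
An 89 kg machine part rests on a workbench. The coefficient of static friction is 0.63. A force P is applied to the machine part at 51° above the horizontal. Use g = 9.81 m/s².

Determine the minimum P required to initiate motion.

P ≈ 492 N

N = m g − P sin α (the pull lifts the machine part).
At impending slip, P cos α = μ_s N = μ_s (m g − P sin α).
Solving: P (cos α + μ_s sin α) = μ_s m g → P = 0.63×873/(cos 51° + 0.63 sin 51°) = 550/1.119 = 492 N.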